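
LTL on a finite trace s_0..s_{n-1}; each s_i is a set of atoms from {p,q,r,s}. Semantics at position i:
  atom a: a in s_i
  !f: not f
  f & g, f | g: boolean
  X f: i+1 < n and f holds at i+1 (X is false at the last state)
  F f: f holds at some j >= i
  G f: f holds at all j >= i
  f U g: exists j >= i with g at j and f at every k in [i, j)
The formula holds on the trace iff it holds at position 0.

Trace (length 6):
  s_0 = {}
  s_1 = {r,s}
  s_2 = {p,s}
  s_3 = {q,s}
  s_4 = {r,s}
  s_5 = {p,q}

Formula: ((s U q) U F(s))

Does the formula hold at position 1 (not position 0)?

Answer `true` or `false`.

s_0={}: ((s U q) U F(s))=True (s U q)=False s=False q=False F(s)=True
s_1={r,s}: ((s U q) U F(s))=True (s U q)=True s=True q=False F(s)=True
s_2={p,s}: ((s U q) U F(s))=True (s U q)=True s=True q=False F(s)=True
s_3={q,s}: ((s U q) U F(s))=True (s U q)=True s=True q=True F(s)=True
s_4={r,s}: ((s U q) U F(s))=True (s U q)=True s=True q=False F(s)=True
s_5={p,q}: ((s U q) U F(s))=False (s U q)=True s=False q=True F(s)=False
Evaluating at position 1: result = True

Answer: true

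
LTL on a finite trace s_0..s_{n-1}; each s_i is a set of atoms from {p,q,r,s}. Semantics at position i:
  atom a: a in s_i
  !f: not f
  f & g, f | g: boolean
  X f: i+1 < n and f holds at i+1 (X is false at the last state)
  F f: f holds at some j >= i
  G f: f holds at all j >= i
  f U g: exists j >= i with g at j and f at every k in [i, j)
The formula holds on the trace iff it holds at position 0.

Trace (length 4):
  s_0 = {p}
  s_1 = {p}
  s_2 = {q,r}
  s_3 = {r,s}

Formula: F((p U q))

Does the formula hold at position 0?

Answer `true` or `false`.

s_0={p}: F((p U q))=True (p U q)=True p=True q=False
s_1={p}: F((p U q))=True (p U q)=True p=True q=False
s_2={q,r}: F((p U q))=True (p U q)=True p=False q=True
s_3={r,s}: F((p U q))=False (p U q)=False p=False q=False

Answer: true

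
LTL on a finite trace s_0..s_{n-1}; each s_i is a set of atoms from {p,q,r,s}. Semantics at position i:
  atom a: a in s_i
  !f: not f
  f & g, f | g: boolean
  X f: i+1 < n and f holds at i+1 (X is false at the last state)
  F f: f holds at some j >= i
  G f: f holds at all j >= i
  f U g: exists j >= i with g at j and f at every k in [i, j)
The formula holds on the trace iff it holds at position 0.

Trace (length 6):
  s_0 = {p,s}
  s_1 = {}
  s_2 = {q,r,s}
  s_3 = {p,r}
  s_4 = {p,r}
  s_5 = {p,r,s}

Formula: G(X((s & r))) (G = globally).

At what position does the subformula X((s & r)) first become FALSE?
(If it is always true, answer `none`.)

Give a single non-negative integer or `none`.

Answer: 0

Derivation:
s_0={p,s}: X((s & r))=False (s & r)=False s=True r=False
s_1={}: X((s & r))=True (s & r)=False s=False r=False
s_2={q,r,s}: X((s & r))=False (s & r)=True s=True r=True
s_3={p,r}: X((s & r))=False (s & r)=False s=False r=True
s_4={p,r}: X((s & r))=True (s & r)=False s=False r=True
s_5={p,r,s}: X((s & r))=False (s & r)=True s=True r=True
G(X((s & r))) holds globally = False
First violation at position 0.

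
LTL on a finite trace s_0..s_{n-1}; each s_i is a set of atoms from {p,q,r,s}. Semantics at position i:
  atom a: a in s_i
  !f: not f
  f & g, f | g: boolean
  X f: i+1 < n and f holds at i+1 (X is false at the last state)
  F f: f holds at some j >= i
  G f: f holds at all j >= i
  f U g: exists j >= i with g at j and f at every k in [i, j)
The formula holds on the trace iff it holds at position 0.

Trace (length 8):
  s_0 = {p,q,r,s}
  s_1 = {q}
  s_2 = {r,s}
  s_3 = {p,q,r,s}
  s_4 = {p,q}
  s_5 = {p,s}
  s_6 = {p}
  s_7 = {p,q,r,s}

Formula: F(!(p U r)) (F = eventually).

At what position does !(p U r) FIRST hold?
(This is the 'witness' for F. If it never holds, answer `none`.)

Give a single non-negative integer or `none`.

Answer: 1

Derivation:
s_0={p,q,r,s}: !(p U r)=False (p U r)=True p=True r=True
s_1={q}: !(p U r)=True (p U r)=False p=False r=False
s_2={r,s}: !(p U r)=False (p U r)=True p=False r=True
s_3={p,q,r,s}: !(p U r)=False (p U r)=True p=True r=True
s_4={p,q}: !(p U r)=False (p U r)=True p=True r=False
s_5={p,s}: !(p U r)=False (p U r)=True p=True r=False
s_6={p}: !(p U r)=False (p U r)=True p=True r=False
s_7={p,q,r,s}: !(p U r)=False (p U r)=True p=True r=True
F(!(p U r)) holds; first witness at position 1.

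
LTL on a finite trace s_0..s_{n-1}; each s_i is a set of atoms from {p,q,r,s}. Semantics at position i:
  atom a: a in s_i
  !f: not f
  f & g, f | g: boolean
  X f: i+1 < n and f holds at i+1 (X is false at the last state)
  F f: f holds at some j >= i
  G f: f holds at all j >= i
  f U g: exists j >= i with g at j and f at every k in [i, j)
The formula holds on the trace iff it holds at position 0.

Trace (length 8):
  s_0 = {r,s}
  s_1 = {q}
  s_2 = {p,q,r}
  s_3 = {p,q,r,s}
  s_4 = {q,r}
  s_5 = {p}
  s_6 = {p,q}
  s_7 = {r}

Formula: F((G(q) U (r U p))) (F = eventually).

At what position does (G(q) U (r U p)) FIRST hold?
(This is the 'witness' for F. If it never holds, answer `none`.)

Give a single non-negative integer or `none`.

s_0={r,s}: (G(q) U (r U p))=False G(q)=False q=False (r U p)=False r=True p=False
s_1={q}: (G(q) U (r U p))=False G(q)=False q=True (r U p)=False r=False p=False
s_2={p,q,r}: (G(q) U (r U p))=True G(q)=False q=True (r U p)=True r=True p=True
s_3={p,q,r,s}: (G(q) U (r U p))=True G(q)=False q=True (r U p)=True r=True p=True
s_4={q,r}: (G(q) U (r U p))=True G(q)=False q=True (r U p)=True r=True p=False
s_5={p}: (G(q) U (r U p))=True G(q)=False q=False (r U p)=True r=False p=True
s_6={p,q}: (G(q) U (r U p))=True G(q)=False q=True (r U p)=True r=False p=True
s_7={r}: (G(q) U (r U p))=False G(q)=False q=False (r U p)=False r=True p=False
F((G(q) U (r U p))) holds; first witness at position 2.

Answer: 2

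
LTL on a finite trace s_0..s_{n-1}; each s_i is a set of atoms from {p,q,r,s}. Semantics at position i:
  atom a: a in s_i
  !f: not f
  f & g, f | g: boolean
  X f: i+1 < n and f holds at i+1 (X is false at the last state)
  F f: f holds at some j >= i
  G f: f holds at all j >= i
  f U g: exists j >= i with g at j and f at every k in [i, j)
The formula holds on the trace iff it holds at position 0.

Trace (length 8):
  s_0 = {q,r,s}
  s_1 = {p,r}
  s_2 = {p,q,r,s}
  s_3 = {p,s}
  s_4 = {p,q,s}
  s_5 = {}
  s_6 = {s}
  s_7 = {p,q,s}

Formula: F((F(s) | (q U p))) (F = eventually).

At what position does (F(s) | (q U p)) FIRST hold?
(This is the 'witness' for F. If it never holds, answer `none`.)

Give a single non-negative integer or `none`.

Answer: 0

Derivation:
s_0={q,r,s}: (F(s) | (q U p))=True F(s)=True s=True (q U p)=True q=True p=False
s_1={p,r}: (F(s) | (q U p))=True F(s)=True s=False (q U p)=True q=False p=True
s_2={p,q,r,s}: (F(s) | (q U p))=True F(s)=True s=True (q U p)=True q=True p=True
s_3={p,s}: (F(s) | (q U p))=True F(s)=True s=True (q U p)=True q=False p=True
s_4={p,q,s}: (F(s) | (q U p))=True F(s)=True s=True (q U p)=True q=True p=True
s_5={}: (F(s) | (q U p))=True F(s)=True s=False (q U p)=False q=False p=False
s_6={s}: (F(s) | (q U p))=True F(s)=True s=True (q U p)=False q=False p=False
s_7={p,q,s}: (F(s) | (q U p))=True F(s)=True s=True (q U p)=True q=True p=True
F((F(s) | (q U p))) holds; first witness at position 0.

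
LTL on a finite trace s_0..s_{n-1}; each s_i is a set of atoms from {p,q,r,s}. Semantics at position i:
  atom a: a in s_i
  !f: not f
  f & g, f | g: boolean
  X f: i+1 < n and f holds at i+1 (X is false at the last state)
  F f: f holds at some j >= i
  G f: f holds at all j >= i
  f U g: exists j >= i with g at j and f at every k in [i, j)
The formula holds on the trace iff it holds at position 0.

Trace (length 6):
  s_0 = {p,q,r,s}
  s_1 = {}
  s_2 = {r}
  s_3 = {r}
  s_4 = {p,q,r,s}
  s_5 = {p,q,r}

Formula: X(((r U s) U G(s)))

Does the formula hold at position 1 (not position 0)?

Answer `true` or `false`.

Answer: false

Derivation:
s_0={p,q,r,s}: X(((r U s) U G(s)))=False ((r U s) U G(s))=False (r U s)=True r=True s=True G(s)=False
s_1={}: X(((r U s) U G(s)))=False ((r U s) U G(s))=False (r U s)=False r=False s=False G(s)=False
s_2={r}: X(((r U s) U G(s)))=False ((r U s) U G(s))=False (r U s)=True r=True s=False G(s)=False
s_3={r}: X(((r U s) U G(s)))=False ((r U s) U G(s))=False (r U s)=True r=True s=False G(s)=False
s_4={p,q,r,s}: X(((r U s) U G(s)))=False ((r U s) U G(s))=False (r U s)=True r=True s=True G(s)=False
s_5={p,q,r}: X(((r U s) U G(s)))=False ((r U s) U G(s))=False (r U s)=False r=True s=False G(s)=False
Evaluating at position 1: result = False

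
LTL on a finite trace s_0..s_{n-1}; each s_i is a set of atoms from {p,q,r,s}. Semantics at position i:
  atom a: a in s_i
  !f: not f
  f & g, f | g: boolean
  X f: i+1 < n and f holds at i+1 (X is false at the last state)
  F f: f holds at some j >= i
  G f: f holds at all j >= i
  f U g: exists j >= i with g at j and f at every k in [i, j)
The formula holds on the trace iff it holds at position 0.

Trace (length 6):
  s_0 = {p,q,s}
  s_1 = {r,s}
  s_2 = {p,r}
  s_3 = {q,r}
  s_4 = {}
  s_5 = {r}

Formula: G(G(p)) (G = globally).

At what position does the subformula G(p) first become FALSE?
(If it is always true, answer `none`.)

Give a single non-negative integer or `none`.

s_0={p,q,s}: G(p)=False p=True
s_1={r,s}: G(p)=False p=False
s_2={p,r}: G(p)=False p=True
s_3={q,r}: G(p)=False p=False
s_4={}: G(p)=False p=False
s_5={r}: G(p)=False p=False
G(G(p)) holds globally = False
First violation at position 0.

Answer: 0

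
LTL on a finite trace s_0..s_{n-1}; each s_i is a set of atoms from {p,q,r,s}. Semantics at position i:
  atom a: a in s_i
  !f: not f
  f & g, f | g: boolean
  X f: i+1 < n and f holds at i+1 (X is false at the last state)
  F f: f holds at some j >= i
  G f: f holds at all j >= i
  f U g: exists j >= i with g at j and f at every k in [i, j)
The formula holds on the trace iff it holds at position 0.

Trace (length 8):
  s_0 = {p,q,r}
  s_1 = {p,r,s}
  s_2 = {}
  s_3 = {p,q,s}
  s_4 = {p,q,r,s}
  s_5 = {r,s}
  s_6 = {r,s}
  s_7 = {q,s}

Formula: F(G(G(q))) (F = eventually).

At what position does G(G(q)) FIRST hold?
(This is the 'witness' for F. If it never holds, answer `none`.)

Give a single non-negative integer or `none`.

Answer: 7

Derivation:
s_0={p,q,r}: G(G(q))=False G(q)=False q=True
s_1={p,r,s}: G(G(q))=False G(q)=False q=False
s_2={}: G(G(q))=False G(q)=False q=False
s_3={p,q,s}: G(G(q))=False G(q)=False q=True
s_4={p,q,r,s}: G(G(q))=False G(q)=False q=True
s_5={r,s}: G(G(q))=False G(q)=False q=False
s_6={r,s}: G(G(q))=False G(q)=False q=False
s_7={q,s}: G(G(q))=True G(q)=True q=True
F(G(G(q))) holds; first witness at position 7.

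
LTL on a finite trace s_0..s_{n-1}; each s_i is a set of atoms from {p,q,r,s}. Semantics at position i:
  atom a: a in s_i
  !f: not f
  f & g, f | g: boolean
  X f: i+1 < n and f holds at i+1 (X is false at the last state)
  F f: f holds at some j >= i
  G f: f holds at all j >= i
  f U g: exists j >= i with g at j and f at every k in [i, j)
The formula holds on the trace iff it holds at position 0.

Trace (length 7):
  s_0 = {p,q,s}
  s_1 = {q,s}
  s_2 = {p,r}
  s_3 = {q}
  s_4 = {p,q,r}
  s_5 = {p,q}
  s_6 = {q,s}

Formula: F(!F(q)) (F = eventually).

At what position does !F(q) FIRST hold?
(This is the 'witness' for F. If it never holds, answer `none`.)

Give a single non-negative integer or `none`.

Answer: none

Derivation:
s_0={p,q,s}: !F(q)=False F(q)=True q=True
s_1={q,s}: !F(q)=False F(q)=True q=True
s_2={p,r}: !F(q)=False F(q)=True q=False
s_3={q}: !F(q)=False F(q)=True q=True
s_4={p,q,r}: !F(q)=False F(q)=True q=True
s_5={p,q}: !F(q)=False F(q)=True q=True
s_6={q,s}: !F(q)=False F(q)=True q=True
F(!F(q)) does not hold (no witness exists).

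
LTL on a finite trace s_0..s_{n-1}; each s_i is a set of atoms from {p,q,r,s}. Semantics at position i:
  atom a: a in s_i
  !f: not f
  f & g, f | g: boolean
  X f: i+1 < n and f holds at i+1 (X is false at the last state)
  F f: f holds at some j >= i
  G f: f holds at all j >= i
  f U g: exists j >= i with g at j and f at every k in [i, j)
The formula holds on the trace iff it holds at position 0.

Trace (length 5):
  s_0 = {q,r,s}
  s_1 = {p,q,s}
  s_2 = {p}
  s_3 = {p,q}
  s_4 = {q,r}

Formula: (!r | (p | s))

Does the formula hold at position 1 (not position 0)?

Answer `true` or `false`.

s_0={q,r,s}: (!r | (p | s))=True !r=False r=True (p | s)=True p=False s=True
s_1={p,q,s}: (!r | (p | s))=True !r=True r=False (p | s)=True p=True s=True
s_2={p}: (!r | (p | s))=True !r=True r=False (p | s)=True p=True s=False
s_3={p,q}: (!r | (p | s))=True !r=True r=False (p | s)=True p=True s=False
s_4={q,r}: (!r | (p | s))=False !r=False r=True (p | s)=False p=False s=False
Evaluating at position 1: result = True

Answer: true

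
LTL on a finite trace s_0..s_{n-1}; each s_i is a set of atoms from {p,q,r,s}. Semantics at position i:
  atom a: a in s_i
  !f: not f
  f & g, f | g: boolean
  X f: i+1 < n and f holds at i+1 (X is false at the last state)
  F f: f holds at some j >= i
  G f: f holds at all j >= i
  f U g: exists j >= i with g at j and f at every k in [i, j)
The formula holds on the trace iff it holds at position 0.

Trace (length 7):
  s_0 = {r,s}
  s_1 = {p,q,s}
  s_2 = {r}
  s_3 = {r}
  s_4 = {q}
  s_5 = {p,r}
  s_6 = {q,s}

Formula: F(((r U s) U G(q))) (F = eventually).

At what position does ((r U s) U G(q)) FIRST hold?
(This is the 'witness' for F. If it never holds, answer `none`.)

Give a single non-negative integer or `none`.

Answer: 5

Derivation:
s_0={r,s}: ((r U s) U G(q))=False (r U s)=True r=True s=True G(q)=False q=False
s_1={p,q,s}: ((r U s) U G(q))=False (r U s)=True r=False s=True G(q)=False q=True
s_2={r}: ((r U s) U G(q))=False (r U s)=False r=True s=False G(q)=False q=False
s_3={r}: ((r U s) U G(q))=False (r U s)=False r=True s=False G(q)=False q=False
s_4={q}: ((r U s) U G(q))=False (r U s)=False r=False s=False G(q)=False q=True
s_5={p,r}: ((r U s) U G(q))=True (r U s)=True r=True s=False G(q)=False q=False
s_6={q,s}: ((r U s) U G(q))=True (r U s)=True r=False s=True G(q)=True q=True
F(((r U s) U G(q))) holds; first witness at position 5.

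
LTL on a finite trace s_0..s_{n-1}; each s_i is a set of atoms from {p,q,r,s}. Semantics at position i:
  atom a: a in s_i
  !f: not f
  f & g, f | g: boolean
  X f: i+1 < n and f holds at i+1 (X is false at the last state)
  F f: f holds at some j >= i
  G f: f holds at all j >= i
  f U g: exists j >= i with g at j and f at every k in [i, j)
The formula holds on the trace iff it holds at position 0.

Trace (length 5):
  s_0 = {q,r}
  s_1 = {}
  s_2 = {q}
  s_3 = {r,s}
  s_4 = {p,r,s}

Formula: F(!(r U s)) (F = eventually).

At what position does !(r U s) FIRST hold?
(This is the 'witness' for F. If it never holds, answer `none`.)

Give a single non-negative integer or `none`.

Answer: 0

Derivation:
s_0={q,r}: !(r U s)=True (r U s)=False r=True s=False
s_1={}: !(r U s)=True (r U s)=False r=False s=False
s_2={q}: !(r U s)=True (r U s)=False r=False s=False
s_3={r,s}: !(r U s)=False (r U s)=True r=True s=True
s_4={p,r,s}: !(r U s)=False (r U s)=True r=True s=True
F(!(r U s)) holds; first witness at position 0.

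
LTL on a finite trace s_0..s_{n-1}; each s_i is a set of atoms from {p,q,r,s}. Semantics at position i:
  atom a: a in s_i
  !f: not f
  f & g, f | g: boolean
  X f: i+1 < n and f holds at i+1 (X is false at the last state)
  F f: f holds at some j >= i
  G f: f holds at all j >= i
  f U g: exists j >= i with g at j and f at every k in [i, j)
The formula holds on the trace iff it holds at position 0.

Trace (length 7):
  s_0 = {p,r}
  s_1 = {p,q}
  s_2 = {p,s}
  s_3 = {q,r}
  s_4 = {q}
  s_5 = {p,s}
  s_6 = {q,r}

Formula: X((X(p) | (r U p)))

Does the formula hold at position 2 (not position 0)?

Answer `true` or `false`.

s_0={p,r}: X((X(p) | (r U p)))=True (X(p) | (r U p))=True X(p)=True p=True (r U p)=True r=True
s_1={p,q}: X((X(p) | (r U p)))=True (X(p) | (r U p))=True X(p)=True p=True (r U p)=True r=False
s_2={p,s}: X((X(p) | (r U p)))=False (X(p) | (r U p))=True X(p)=False p=True (r U p)=True r=False
s_3={q,r}: X((X(p) | (r U p)))=True (X(p) | (r U p))=False X(p)=False p=False (r U p)=False r=True
s_4={q}: X((X(p) | (r U p)))=True (X(p) | (r U p))=True X(p)=True p=False (r U p)=False r=False
s_5={p,s}: X((X(p) | (r U p)))=False (X(p) | (r U p))=True X(p)=False p=True (r U p)=True r=False
s_6={q,r}: X((X(p) | (r U p)))=False (X(p) | (r U p))=False X(p)=False p=False (r U p)=False r=True
Evaluating at position 2: result = False

Answer: false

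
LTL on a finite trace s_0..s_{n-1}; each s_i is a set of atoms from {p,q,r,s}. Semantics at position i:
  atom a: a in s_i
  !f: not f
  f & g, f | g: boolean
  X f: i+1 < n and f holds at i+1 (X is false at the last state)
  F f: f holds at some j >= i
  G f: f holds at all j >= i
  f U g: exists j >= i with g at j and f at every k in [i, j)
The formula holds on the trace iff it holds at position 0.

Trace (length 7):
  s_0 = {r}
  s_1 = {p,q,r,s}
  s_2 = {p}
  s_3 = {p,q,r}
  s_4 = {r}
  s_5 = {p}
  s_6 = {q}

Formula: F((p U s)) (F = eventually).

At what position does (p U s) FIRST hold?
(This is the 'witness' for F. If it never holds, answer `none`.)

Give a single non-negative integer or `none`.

Answer: 1

Derivation:
s_0={r}: (p U s)=False p=False s=False
s_1={p,q,r,s}: (p U s)=True p=True s=True
s_2={p}: (p U s)=False p=True s=False
s_3={p,q,r}: (p U s)=False p=True s=False
s_4={r}: (p U s)=False p=False s=False
s_5={p}: (p U s)=False p=True s=False
s_6={q}: (p U s)=False p=False s=False
F((p U s)) holds; first witness at position 1.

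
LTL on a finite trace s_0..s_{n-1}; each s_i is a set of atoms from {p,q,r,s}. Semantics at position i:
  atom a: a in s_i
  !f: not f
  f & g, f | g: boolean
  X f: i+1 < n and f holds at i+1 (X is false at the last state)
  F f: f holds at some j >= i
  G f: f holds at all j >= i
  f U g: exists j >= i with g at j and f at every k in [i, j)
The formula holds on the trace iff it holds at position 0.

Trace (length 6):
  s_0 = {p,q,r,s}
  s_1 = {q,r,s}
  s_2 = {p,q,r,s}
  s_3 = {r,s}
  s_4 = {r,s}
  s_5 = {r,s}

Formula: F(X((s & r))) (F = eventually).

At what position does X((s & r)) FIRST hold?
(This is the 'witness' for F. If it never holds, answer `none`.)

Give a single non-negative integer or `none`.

s_0={p,q,r,s}: X((s & r))=True (s & r)=True s=True r=True
s_1={q,r,s}: X((s & r))=True (s & r)=True s=True r=True
s_2={p,q,r,s}: X((s & r))=True (s & r)=True s=True r=True
s_3={r,s}: X((s & r))=True (s & r)=True s=True r=True
s_4={r,s}: X((s & r))=True (s & r)=True s=True r=True
s_5={r,s}: X((s & r))=False (s & r)=True s=True r=True
F(X((s & r))) holds; first witness at position 0.

Answer: 0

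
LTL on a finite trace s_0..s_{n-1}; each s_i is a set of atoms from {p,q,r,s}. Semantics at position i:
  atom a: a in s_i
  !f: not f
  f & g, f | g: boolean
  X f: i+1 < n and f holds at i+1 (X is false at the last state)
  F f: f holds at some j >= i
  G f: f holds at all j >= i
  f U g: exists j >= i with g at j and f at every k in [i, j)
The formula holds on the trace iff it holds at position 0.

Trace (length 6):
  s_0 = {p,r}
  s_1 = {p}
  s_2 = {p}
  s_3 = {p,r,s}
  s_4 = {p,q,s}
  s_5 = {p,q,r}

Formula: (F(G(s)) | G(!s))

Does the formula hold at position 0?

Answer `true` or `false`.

s_0={p,r}: (F(G(s)) | G(!s))=False F(G(s))=False G(s)=False s=False G(!s)=False !s=True
s_1={p}: (F(G(s)) | G(!s))=False F(G(s))=False G(s)=False s=False G(!s)=False !s=True
s_2={p}: (F(G(s)) | G(!s))=False F(G(s))=False G(s)=False s=False G(!s)=False !s=True
s_3={p,r,s}: (F(G(s)) | G(!s))=False F(G(s))=False G(s)=False s=True G(!s)=False !s=False
s_4={p,q,s}: (F(G(s)) | G(!s))=False F(G(s))=False G(s)=False s=True G(!s)=False !s=False
s_5={p,q,r}: (F(G(s)) | G(!s))=True F(G(s))=False G(s)=False s=False G(!s)=True !s=True

Answer: false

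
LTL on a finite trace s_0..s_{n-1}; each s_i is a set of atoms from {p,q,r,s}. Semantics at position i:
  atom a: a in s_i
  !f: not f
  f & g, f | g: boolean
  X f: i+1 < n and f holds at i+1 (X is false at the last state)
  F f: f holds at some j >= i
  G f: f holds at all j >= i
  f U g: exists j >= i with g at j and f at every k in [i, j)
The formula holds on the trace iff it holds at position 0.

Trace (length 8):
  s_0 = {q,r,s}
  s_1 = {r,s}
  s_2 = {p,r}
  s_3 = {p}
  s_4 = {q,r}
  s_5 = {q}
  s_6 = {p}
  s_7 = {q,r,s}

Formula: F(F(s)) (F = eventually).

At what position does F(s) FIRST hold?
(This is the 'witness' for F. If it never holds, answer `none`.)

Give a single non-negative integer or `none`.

s_0={q,r,s}: F(s)=True s=True
s_1={r,s}: F(s)=True s=True
s_2={p,r}: F(s)=True s=False
s_3={p}: F(s)=True s=False
s_4={q,r}: F(s)=True s=False
s_5={q}: F(s)=True s=False
s_6={p}: F(s)=True s=False
s_7={q,r,s}: F(s)=True s=True
F(F(s)) holds; first witness at position 0.

Answer: 0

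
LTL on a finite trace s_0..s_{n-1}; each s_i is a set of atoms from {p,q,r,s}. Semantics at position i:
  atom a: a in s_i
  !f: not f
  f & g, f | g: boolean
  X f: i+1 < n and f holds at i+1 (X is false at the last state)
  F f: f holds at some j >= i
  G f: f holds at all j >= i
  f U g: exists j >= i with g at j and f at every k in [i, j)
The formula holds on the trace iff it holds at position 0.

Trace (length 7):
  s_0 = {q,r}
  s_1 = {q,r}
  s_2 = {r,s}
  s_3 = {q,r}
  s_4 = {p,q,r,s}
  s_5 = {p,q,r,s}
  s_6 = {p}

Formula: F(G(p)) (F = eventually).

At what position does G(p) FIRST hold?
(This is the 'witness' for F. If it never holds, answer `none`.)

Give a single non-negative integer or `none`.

Answer: 4

Derivation:
s_0={q,r}: G(p)=False p=False
s_1={q,r}: G(p)=False p=False
s_2={r,s}: G(p)=False p=False
s_3={q,r}: G(p)=False p=False
s_4={p,q,r,s}: G(p)=True p=True
s_5={p,q,r,s}: G(p)=True p=True
s_6={p}: G(p)=True p=True
F(G(p)) holds; first witness at position 4.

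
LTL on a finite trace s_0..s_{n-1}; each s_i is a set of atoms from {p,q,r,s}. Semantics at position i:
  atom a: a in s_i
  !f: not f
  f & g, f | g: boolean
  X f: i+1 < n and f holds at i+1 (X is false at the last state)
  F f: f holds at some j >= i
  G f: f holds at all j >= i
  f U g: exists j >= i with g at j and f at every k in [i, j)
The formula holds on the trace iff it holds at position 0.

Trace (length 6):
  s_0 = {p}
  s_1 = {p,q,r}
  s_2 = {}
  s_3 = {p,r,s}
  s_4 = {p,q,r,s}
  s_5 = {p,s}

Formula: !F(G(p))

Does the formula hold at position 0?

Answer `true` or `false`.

Answer: false

Derivation:
s_0={p}: !F(G(p))=False F(G(p))=True G(p)=False p=True
s_1={p,q,r}: !F(G(p))=False F(G(p))=True G(p)=False p=True
s_2={}: !F(G(p))=False F(G(p))=True G(p)=False p=False
s_3={p,r,s}: !F(G(p))=False F(G(p))=True G(p)=True p=True
s_4={p,q,r,s}: !F(G(p))=False F(G(p))=True G(p)=True p=True
s_5={p,s}: !F(G(p))=False F(G(p))=True G(p)=True p=True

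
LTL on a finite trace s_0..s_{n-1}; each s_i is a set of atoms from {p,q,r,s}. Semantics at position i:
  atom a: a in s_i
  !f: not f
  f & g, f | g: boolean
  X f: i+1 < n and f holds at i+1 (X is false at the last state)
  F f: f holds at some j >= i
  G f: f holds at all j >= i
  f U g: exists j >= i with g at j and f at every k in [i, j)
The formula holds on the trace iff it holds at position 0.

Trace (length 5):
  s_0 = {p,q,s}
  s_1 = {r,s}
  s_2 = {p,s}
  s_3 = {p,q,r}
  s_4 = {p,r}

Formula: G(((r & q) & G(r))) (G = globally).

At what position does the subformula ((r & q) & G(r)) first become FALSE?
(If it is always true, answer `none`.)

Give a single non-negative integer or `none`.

s_0={p,q,s}: ((r & q) & G(r))=False (r & q)=False r=False q=True G(r)=False
s_1={r,s}: ((r & q) & G(r))=False (r & q)=False r=True q=False G(r)=False
s_2={p,s}: ((r & q) & G(r))=False (r & q)=False r=False q=False G(r)=False
s_3={p,q,r}: ((r & q) & G(r))=True (r & q)=True r=True q=True G(r)=True
s_4={p,r}: ((r & q) & G(r))=False (r & q)=False r=True q=False G(r)=True
G(((r & q) & G(r))) holds globally = False
First violation at position 0.

Answer: 0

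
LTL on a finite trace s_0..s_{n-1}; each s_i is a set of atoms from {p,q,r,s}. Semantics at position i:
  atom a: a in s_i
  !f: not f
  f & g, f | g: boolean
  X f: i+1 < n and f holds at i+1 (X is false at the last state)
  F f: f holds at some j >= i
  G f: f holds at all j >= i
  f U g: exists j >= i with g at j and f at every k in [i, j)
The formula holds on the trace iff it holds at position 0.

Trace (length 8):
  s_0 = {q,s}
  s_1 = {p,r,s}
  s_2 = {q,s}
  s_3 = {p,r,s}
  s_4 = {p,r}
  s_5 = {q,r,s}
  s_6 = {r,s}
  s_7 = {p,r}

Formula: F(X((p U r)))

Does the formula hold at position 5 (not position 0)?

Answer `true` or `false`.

s_0={q,s}: F(X((p U r)))=True X((p U r))=True (p U r)=False p=False r=False
s_1={p,r,s}: F(X((p U r)))=True X((p U r))=False (p U r)=True p=True r=True
s_2={q,s}: F(X((p U r)))=True X((p U r))=True (p U r)=False p=False r=False
s_3={p,r,s}: F(X((p U r)))=True X((p U r))=True (p U r)=True p=True r=True
s_4={p,r}: F(X((p U r)))=True X((p U r))=True (p U r)=True p=True r=True
s_5={q,r,s}: F(X((p U r)))=True X((p U r))=True (p U r)=True p=False r=True
s_6={r,s}: F(X((p U r)))=True X((p U r))=True (p U r)=True p=False r=True
s_7={p,r}: F(X((p U r)))=False X((p U r))=False (p U r)=True p=True r=True
Evaluating at position 5: result = True

Answer: true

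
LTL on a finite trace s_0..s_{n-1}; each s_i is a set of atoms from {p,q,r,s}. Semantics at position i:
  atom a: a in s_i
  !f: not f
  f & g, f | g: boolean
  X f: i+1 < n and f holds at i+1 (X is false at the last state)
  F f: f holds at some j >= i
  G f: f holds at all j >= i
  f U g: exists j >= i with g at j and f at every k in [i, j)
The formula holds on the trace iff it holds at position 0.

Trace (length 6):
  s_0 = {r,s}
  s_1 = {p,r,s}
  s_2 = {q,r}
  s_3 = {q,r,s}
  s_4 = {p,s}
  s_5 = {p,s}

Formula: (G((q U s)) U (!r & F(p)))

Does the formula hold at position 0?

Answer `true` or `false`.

Answer: true

Derivation:
s_0={r,s}: (G((q U s)) U (!r & F(p)))=True G((q U s))=True (q U s)=True q=False s=True (!r & F(p))=False !r=False r=True F(p)=True p=False
s_1={p,r,s}: (G((q U s)) U (!r & F(p)))=True G((q U s))=True (q U s)=True q=False s=True (!r & F(p))=False !r=False r=True F(p)=True p=True
s_2={q,r}: (G((q U s)) U (!r & F(p)))=True G((q U s))=True (q U s)=True q=True s=False (!r & F(p))=False !r=False r=True F(p)=True p=False
s_3={q,r,s}: (G((q U s)) U (!r & F(p)))=True G((q U s))=True (q U s)=True q=True s=True (!r & F(p))=False !r=False r=True F(p)=True p=False
s_4={p,s}: (G((q U s)) U (!r & F(p)))=True G((q U s))=True (q U s)=True q=False s=True (!r & F(p))=True !r=True r=False F(p)=True p=True
s_5={p,s}: (G((q U s)) U (!r & F(p)))=True G((q U s))=True (q U s)=True q=False s=True (!r & F(p))=True !r=True r=False F(p)=True p=True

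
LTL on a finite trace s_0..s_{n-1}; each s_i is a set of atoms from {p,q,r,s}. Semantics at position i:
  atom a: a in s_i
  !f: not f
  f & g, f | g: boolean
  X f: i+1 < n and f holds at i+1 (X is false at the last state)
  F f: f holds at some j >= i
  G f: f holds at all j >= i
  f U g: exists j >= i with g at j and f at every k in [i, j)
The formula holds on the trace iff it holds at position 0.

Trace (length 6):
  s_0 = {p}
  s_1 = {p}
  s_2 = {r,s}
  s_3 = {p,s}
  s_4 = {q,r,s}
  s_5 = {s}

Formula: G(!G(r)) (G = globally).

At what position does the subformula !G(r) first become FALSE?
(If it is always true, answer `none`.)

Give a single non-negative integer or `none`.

Answer: none

Derivation:
s_0={p}: !G(r)=True G(r)=False r=False
s_1={p}: !G(r)=True G(r)=False r=False
s_2={r,s}: !G(r)=True G(r)=False r=True
s_3={p,s}: !G(r)=True G(r)=False r=False
s_4={q,r,s}: !G(r)=True G(r)=False r=True
s_5={s}: !G(r)=True G(r)=False r=False
G(!G(r)) holds globally = True
No violation — formula holds at every position.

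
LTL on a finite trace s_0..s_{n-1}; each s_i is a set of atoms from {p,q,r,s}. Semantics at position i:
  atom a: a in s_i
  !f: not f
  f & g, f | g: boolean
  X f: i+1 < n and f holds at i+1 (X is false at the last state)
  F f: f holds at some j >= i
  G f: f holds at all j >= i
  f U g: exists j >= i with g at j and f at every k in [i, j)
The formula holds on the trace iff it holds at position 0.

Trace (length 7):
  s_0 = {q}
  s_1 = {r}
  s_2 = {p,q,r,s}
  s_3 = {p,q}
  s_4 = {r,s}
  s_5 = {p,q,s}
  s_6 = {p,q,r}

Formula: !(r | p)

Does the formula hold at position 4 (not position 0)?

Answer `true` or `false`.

s_0={q}: !(r | p)=True (r | p)=False r=False p=False
s_1={r}: !(r | p)=False (r | p)=True r=True p=False
s_2={p,q,r,s}: !(r | p)=False (r | p)=True r=True p=True
s_3={p,q}: !(r | p)=False (r | p)=True r=False p=True
s_4={r,s}: !(r | p)=False (r | p)=True r=True p=False
s_5={p,q,s}: !(r | p)=False (r | p)=True r=False p=True
s_6={p,q,r}: !(r | p)=False (r | p)=True r=True p=True
Evaluating at position 4: result = False

Answer: false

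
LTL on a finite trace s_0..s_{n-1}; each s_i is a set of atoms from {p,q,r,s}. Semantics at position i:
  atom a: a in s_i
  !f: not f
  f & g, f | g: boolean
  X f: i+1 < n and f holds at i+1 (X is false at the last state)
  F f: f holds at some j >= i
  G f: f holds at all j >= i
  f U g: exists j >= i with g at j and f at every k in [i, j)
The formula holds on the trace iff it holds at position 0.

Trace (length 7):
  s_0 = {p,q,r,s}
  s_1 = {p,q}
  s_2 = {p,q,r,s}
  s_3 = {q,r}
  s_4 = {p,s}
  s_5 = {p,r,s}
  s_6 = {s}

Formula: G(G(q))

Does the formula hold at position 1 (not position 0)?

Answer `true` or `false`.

s_0={p,q,r,s}: G(G(q))=False G(q)=False q=True
s_1={p,q}: G(G(q))=False G(q)=False q=True
s_2={p,q,r,s}: G(G(q))=False G(q)=False q=True
s_3={q,r}: G(G(q))=False G(q)=False q=True
s_4={p,s}: G(G(q))=False G(q)=False q=False
s_5={p,r,s}: G(G(q))=False G(q)=False q=False
s_6={s}: G(G(q))=False G(q)=False q=False
Evaluating at position 1: result = False

Answer: false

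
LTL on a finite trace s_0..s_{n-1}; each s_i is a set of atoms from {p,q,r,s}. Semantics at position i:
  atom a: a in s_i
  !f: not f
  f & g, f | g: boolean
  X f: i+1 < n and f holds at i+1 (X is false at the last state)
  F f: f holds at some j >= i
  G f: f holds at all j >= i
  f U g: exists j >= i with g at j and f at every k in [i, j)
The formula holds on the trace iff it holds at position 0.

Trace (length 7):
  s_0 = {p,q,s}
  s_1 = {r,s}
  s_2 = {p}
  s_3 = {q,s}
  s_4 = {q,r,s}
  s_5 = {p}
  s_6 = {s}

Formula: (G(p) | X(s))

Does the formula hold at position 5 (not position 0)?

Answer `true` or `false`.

Answer: true

Derivation:
s_0={p,q,s}: (G(p) | X(s))=True G(p)=False p=True X(s)=True s=True
s_1={r,s}: (G(p) | X(s))=False G(p)=False p=False X(s)=False s=True
s_2={p}: (G(p) | X(s))=True G(p)=False p=True X(s)=True s=False
s_3={q,s}: (G(p) | X(s))=True G(p)=False p=False X(s)=True s=True
s_4={q,r,s}: (G(p) | X(s))=False G(p)=False p=False X(s)=False s=True
s_5={p}: (G(p) | X(s))=True G(p)=False p=True X(s)=True s=False
s_6={s}: (G(p) | X(s))=False G(p)=False p=False X(s)=False s=True
Evaluating at position 5: result = True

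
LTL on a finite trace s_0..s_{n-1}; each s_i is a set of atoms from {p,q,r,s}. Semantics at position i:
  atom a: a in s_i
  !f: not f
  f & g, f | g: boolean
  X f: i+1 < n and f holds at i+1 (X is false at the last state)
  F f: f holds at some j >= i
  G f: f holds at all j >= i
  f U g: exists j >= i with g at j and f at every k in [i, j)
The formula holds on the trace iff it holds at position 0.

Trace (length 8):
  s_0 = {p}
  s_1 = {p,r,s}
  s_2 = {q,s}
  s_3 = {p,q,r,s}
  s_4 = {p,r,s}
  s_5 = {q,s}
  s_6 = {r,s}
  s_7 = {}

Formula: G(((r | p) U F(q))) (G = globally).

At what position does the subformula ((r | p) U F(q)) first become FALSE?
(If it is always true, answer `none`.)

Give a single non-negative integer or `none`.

Answer: 6

Derivation:
s_0={p}: ((r | p) U F(q))=True (r | p)=True r=False p=True F(q)=True q=False
s_1={p,r,s}: ((r | p) U F(q))=True (r | p)=True r=True p=True F(q)=True q=False
s_2={q,s}: ((r | p) U F(q))=True (r | p)=False r=False p=False F(q)=True q=True
s_3={p,q,r,s}: ((r | p) U F(q))=True (r | p)=True r=True p=True F(q)=True q=True
s_4={p,r,s}: ((r | p) U F(q))=True (r | p)=True r=True p=True F(q)=True q=False
s_5={q,s}: ((r | p) U F(q))=True (r | p)=False r=False p=False F(q)=True q=True
s_6={r,s}: ((r | p) U F(q))=False (r | p)=True r=True p=False F(q)=False q=False
s_7={}: ((r | p) U F(q))=False (r | p)=False r=False p=False F(q)=False q=False
G(((r | p) U F(q))) holds globally = False
First violation at position 6.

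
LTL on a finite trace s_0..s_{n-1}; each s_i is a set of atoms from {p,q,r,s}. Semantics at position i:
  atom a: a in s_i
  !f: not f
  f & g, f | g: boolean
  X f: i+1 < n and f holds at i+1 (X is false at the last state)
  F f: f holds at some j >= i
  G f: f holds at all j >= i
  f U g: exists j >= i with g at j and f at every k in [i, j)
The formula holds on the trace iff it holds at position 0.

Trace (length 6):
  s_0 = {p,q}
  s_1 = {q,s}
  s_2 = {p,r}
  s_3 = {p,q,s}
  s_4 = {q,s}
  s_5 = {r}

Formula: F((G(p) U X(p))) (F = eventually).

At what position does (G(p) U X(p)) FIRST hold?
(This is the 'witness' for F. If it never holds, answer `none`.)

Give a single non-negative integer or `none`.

s_0={p,q}: (G(p) U X(p))=False G(p)=False p=True X(p)=False
s_1={q,s}: (G(p) U X(p))=True G(p)=False p=False X(p)=True
s_2={p,r}: (G(p) U X(p))=True G(p)=False p=True X(p)=True
s_3={p,q,s}: (G(p) U X(p))=False G(p)=False p=True X(p)=False
s_4={q,s}: (G(p) U X(p))=False G(p)=False p=False X(p)=False
s_5={r}: (G(p) U X(p))=False G(p)=False p=False X(p)=False
F((G(p) U X(p))) holds; first witness at position 1.

Answer: 1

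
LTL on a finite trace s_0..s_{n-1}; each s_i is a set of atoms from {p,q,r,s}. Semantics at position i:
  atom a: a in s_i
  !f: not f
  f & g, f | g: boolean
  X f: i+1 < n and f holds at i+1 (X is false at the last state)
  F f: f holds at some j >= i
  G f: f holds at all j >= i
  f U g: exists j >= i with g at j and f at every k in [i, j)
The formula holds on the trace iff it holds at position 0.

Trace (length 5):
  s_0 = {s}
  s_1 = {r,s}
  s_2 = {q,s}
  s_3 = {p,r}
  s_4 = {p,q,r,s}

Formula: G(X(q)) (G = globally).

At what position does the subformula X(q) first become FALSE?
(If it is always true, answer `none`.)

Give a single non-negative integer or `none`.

s_0={s}: X(q)=False q=False
s_1={r,s}: X(q)=True q=False
s_2={q,s}: X(q)=False q=True
s_3={p,r}: X(q)=True q=False
s_4={p,q,r,s}: X(q)=False q=True
G(X(q)) holds globally = False
First violation at position 0.

Answer: 0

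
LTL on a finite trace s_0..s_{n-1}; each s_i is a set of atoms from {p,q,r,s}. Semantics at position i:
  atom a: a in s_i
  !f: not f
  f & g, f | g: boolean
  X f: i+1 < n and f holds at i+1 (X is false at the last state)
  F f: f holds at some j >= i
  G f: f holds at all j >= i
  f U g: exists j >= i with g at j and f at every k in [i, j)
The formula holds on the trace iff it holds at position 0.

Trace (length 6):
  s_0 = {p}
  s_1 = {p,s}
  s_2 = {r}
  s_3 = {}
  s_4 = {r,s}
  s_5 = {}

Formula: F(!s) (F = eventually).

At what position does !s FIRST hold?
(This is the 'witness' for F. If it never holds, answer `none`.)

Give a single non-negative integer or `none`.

s_0={p}: !s=True s=False
s_1={p,s}: !s=False s=True
s_2={r}: !s=True s=False
s_3={}: !s=True s=False
s_4={r,s}: !s=False s=True
s_5={}: !s=True s=False
F(!s) holds; first witness at position 0.

Answer: 0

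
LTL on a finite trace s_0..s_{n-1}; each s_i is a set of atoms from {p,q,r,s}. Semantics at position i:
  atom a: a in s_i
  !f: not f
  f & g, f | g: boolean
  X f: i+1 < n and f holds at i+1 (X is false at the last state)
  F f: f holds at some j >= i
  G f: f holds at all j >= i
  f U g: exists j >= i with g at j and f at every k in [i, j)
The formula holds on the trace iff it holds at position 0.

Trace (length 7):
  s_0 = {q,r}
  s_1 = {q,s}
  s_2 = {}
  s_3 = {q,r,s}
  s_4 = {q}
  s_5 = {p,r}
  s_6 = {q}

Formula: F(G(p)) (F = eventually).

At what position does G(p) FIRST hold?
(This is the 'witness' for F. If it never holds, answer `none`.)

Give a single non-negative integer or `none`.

s_0={q,r}: G(p)=False p=False
s_1={q,s}: G(p)=False p=False
s_2={}: G(p)=False p=False
s_3={q,r,s}: G(p)=False p=False
s_4={q}: G(p)=False p=False
s_5={p,r}: G(p)=False p=True
s_6={q}: G(p)=False p=False
F(G(p)) does not hold (no witness exists).

Answer: none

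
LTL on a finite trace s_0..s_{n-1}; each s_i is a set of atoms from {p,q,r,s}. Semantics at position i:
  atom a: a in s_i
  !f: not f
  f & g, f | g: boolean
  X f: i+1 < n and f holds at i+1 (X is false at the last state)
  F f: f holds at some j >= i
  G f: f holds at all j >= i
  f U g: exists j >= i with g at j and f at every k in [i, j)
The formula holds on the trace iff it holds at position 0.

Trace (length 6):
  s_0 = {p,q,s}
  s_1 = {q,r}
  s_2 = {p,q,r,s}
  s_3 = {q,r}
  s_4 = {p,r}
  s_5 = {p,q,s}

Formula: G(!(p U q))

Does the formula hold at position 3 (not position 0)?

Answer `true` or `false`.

s_0={p,q,s}: G(!(p U q))=False !(p U q)=False (p U q)=True p=True q=True
s_1={q,r}: G(!(p U q))=False !(p U q)=False (p U q)=True p=False q=True
s_2={p,q,r,s}: G(!(p U q))=False !(p U q)=False (p U q)=True p=True q=True
s_3={q,r}: G(!(p U q))=False !(p U q)=False (p U q)=True p=False q=True
s_4={p,r}: G(!(p U q))=False !(p U q)=False (p U q)=True p=True q=False
s_5={p,q,s}: G(!(p U q))=False !(p U q)=False (p U q)=True p=True q=True
Evaluating at position 3: result = False

Answer: false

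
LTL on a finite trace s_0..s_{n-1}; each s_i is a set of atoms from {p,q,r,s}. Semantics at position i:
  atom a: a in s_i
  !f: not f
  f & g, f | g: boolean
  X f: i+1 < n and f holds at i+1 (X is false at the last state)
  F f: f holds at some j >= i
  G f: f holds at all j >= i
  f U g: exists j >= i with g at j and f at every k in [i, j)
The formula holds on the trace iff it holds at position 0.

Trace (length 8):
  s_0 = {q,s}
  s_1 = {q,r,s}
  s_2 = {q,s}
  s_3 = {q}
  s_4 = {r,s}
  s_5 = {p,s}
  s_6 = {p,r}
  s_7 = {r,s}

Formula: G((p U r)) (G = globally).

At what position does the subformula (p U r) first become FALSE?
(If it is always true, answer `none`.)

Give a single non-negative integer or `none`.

s_0={q,s}: (p U r)=False p=False r=False
s_1={q,r,s}: (p U r)=True p=False r=True
s_2={q,s}: (p U r)=False p=False r=False
s_3={q}: (p U r)=False p=False r=False
s_4={r,s}: (p U r)=True p=False r=True
s_5={p,s}: (p U r)=True p=True r=False
s_6={p,r}: (p U r)=True p=True r=True
s_7={r,s}: (p U r)=True p=False r=True
G((p U r)) holds globally = False
First violation at position 0.

Answer: 0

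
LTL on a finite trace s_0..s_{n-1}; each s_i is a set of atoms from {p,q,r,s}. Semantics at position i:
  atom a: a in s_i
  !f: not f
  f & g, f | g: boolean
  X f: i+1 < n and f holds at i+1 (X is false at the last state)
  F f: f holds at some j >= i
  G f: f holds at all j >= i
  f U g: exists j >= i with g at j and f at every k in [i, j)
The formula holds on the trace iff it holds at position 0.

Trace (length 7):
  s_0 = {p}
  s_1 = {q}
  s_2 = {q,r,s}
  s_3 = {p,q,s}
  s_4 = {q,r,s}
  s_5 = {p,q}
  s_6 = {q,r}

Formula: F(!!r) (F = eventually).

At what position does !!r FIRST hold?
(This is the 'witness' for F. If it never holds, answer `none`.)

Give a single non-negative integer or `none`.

Answer: 2

Derivation:
s_0={p}: !!r=False !r=True r=False
s_1={q}: !!r=False !r=True r=False
s_2={q,r,s}: !!r=True !r=False r=True
s_3={p,q,s}: !!r=False !r=True r=False
s_4={q,r,s}: !!r=True !r=False r=True
s_5={p,q}: !!r=False !r=True r=False
s_6={q,r}: !!r=True !r=False r=True
F(!!r) holds; first witness at position 2.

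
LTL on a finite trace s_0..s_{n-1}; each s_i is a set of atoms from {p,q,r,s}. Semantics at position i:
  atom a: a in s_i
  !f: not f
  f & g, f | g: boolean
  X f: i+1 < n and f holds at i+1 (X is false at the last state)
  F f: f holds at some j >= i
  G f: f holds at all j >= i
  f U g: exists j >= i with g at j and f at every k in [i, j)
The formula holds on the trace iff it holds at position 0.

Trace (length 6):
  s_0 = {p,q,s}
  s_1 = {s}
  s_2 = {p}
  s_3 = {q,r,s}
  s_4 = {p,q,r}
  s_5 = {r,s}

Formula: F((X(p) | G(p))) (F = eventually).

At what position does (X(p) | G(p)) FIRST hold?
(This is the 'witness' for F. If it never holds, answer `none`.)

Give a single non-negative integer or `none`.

s_0={p,q,s}: (X(p) | G(p))=False X(p)=False p=True G(p)=False
s_1={s}: (X(p) | G(p))=True X(p)=True p=False G(p)=False
s_2={p}: (X(p) | G(p))=False X(p)=False p=True G(p)=False
s_3={q,r,s}: (X(p) | G(p))=True X(p)=True p=False G(p)=False
s_4={p,q,r}: (X(p) | G(p))=False X(p)=False p=True G(p)=False
s_5={r,s}: (X(p) | G(p))=False X(p)=False p=False G(p)=False
F((X(p) | G(p))) holds; first witness at position 1.

Answer: 1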